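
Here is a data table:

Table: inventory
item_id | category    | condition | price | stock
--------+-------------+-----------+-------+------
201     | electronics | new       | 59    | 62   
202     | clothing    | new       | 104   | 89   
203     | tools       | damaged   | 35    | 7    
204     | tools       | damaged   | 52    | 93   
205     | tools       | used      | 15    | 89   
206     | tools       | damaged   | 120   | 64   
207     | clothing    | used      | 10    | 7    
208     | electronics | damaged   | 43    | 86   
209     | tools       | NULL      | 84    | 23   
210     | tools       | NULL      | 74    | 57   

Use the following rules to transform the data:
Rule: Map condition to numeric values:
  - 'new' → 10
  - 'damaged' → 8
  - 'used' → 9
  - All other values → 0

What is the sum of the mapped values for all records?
70

Step 1: Apply mapping to each record
Step 2: Count by status:
  'new': 2 records × 10 = 20
  'damaged': 4 records × 8 = 32
  'used': 2 records × 9 = 18
Step 3: Sum all mapped values = 70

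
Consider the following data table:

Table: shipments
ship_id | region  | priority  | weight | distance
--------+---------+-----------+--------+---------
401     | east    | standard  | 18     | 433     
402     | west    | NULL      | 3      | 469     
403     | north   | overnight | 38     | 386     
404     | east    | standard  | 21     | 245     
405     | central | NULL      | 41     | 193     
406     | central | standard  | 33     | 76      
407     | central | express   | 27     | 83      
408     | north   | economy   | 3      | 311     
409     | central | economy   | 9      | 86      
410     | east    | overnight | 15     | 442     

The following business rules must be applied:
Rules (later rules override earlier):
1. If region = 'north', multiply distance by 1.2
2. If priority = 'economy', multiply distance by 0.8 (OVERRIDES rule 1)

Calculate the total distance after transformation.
2721.8

Step 1: Rule 2 takes priority for records with priority = 'economy'
  - 2 records: 397 × 0.8 = 317.6
Step 2: Rule 1 applies to remaining records with region = 'north'
  - 1 records: 386 × 1.2 = 463.2
Step 3: Other records unchanged: 1941
Step 4: Final sum = 317.6 + 463.2 + 1941 = 2721.8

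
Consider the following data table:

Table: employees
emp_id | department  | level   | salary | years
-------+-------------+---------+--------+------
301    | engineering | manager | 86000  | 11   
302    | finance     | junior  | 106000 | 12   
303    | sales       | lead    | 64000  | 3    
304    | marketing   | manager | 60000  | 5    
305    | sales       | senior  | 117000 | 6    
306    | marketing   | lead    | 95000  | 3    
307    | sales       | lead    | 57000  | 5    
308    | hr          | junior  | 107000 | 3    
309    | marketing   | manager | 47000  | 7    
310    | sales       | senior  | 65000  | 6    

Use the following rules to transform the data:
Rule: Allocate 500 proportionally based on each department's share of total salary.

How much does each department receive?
engineering: 53.48, finance: 65.92, hr: 66.54, marketing: 125.62, sales: 188.43

Step 1: Calculate total salary = 804000
Step 2: Calculate each department's proportion:
  engineering: 86000/804000 = 10.70% → 53.48
  finance: 106000/804000 = 13.18% → 65.92
  hr: 107000/804000 = 13.31% → 66.54
  marketing: 202000/804000 = 25.12% → 125.62
  sales: 303000/804000 = 37.69% → 188.43
Step 3: Verify: sum of allocations ≈ 500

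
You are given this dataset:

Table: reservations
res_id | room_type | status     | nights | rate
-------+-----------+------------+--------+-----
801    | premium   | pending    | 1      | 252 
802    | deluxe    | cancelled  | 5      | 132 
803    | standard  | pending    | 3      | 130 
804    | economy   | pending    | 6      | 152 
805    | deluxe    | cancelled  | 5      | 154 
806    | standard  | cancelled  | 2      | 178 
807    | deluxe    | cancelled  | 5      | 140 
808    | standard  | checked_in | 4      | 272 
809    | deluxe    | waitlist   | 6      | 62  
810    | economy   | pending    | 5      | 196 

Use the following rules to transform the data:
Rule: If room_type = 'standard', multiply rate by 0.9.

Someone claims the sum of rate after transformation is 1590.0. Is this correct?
No, the correct result is 1610.0.

Step 1: Calculate the correct sum after transformation
Step 2: Apply multiplier 0.9 to records where room_type = 'standard'
Step 3: Correct result = 1610.0
Step 4: Claimed result = 1590.0
Step 5: 1610.0 ≠ 1590.0
Conclusion: The claimed result is incorrect. The correct answer is 1610.0.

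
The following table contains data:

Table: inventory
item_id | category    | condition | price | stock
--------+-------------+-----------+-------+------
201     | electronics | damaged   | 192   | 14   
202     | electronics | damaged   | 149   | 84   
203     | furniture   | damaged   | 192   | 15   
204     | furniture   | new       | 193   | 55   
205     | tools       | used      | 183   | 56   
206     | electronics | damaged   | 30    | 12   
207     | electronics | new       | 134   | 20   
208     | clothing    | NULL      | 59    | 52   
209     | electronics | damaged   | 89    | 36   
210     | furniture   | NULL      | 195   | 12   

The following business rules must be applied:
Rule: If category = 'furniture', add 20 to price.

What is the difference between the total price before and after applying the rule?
60

Step 1: Original sum of price = 1416
Step 2: 3 records have category = 'furniture'
Step 3: Each affected record changes by 20
Step 4: Total change = 3 × 20 = 60
Step 5: New sum = 1416 + 60 = 1476
Step 6: Difference = |1476 - 1416| = 60
        (Sum increased by 60)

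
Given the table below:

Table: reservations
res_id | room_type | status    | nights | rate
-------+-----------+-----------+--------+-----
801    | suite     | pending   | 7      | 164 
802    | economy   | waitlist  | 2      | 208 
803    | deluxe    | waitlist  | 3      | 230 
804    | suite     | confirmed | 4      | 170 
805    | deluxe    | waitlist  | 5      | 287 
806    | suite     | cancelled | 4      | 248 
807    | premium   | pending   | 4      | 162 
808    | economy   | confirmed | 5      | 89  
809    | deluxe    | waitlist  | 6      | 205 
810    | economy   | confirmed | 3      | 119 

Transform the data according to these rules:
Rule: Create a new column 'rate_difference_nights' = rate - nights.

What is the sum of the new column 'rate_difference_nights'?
1839

Step 1: For each record, compute rate - nights
Example calculations:
  164 - 7 = 157
  208 - 2 = 206
  230 - 3 = 227
  ...
Step 2: Sum all derived values
Step 3: Total = 1839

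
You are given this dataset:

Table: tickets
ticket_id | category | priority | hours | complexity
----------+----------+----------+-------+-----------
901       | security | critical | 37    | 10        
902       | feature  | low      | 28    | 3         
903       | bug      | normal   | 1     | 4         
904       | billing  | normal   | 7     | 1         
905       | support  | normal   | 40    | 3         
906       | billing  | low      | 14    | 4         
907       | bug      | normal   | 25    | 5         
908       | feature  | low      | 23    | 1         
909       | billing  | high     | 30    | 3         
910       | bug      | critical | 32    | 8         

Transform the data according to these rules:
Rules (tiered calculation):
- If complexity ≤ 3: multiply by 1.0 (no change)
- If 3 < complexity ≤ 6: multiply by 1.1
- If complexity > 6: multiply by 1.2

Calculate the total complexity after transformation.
46.9

Step 1: Tier 1 (complexity ≤ 3): 5 records, sum = 11 × 1.0 = 11.0
Step 2: Tier 2 (3 < complexity ≤ 6): 3 records, sum = 13 × 1.1 = 14.3
Step 3: Tier 3 (complexity > 6): 2 records, sum = 18 × 1.2 = 21.6
Step 4: Final sum = 11.0 + 14.3 + 21.6 = 46.9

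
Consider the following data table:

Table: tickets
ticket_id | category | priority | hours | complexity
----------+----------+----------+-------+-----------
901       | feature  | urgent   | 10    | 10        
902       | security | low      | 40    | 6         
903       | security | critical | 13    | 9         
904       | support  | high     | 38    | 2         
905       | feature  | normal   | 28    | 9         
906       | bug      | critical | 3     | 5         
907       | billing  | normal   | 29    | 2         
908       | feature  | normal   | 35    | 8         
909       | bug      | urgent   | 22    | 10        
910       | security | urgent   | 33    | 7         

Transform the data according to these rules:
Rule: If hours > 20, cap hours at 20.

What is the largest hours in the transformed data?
20

Step 1: Original maximum hours = 40
Step 2: Apply cap at 20
Step 3: 7 records had hours > 20 and were capped
Step 4: Maximum after transformation = 20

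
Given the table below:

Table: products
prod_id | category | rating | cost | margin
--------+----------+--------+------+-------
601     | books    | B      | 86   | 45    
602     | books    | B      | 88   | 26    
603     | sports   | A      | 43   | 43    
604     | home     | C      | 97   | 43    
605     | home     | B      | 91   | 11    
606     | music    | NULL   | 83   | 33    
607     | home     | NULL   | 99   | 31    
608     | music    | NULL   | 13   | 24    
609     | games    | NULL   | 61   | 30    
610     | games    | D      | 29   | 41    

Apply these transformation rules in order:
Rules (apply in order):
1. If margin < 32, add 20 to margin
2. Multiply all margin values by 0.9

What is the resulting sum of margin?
384.3

Step 1: Apply Rule 1 - Add 20 to records with margin < 32
  - 5 records affected: 122 + (5 × 20) = 222
  - Unaffected records: 205
  - Sum after Rule 1: 427
Step 2: Apply Rule 2 - Multiply all by 0.9
  - 427 × 0.9 = 384.3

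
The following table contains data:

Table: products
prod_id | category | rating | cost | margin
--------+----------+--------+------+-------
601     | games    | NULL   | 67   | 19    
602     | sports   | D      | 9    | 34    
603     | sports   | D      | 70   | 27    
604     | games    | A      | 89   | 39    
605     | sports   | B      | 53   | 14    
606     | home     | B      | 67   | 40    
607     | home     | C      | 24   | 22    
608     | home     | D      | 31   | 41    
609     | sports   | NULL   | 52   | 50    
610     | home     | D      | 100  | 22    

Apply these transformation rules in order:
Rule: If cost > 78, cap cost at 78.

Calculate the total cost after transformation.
529

Step 1: 2 records have cost > 78
Step 2: These records originally summed to 189
Step 3: After capping: 2 × 78 = 156
Step 4: Unaffected records sum: 373
Step 5: Final sum = 156 + 373 = 529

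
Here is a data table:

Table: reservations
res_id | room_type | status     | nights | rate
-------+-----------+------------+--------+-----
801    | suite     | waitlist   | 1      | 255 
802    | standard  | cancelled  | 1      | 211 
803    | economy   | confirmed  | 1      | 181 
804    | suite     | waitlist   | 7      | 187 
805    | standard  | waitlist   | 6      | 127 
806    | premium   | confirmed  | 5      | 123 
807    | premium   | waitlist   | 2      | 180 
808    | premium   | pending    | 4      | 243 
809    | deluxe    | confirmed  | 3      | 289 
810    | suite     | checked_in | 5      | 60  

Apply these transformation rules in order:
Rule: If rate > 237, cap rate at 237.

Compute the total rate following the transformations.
1780

Step 1: 3 records have rate > 237
Step 2: These records originally summed to 787
Step 3: After capping: 3 × 237 = 711
Step 4: Unaffected records sum: 1069
Step 5: Final sum = 711 + 1069 = 1780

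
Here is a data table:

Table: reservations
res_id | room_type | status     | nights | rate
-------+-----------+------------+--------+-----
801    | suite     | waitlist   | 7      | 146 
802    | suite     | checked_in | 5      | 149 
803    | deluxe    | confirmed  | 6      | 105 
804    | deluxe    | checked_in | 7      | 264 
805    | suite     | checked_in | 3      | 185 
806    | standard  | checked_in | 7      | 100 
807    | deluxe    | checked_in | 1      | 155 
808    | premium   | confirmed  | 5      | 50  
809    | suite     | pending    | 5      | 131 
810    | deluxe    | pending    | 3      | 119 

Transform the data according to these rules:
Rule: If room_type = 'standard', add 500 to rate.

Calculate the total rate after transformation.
1904

Step 1: Count records where room_type = 'standard': 1
Step 2: Total bonus added: 1 × 500 = 500
Step 3: Original sum of rate: 1404
Step 4: Final sum = 1404 + 500 = 1904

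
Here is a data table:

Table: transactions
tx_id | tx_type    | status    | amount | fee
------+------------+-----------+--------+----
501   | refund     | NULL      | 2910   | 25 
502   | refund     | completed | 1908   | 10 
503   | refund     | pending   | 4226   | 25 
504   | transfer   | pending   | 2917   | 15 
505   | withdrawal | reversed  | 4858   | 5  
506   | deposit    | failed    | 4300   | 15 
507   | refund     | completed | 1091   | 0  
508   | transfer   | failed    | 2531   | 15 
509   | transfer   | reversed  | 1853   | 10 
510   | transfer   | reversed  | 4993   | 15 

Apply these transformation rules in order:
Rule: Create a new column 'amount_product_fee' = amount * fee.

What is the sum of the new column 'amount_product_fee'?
461415

Step 1: For each record, compute amount * fee
Example calculations:
  2910 * 25 = 72750
  1908 * 10 = 19080
  4226 * 25 = 105650
  ...
Step 2: Sum all derived values
Step 3: Total = 461415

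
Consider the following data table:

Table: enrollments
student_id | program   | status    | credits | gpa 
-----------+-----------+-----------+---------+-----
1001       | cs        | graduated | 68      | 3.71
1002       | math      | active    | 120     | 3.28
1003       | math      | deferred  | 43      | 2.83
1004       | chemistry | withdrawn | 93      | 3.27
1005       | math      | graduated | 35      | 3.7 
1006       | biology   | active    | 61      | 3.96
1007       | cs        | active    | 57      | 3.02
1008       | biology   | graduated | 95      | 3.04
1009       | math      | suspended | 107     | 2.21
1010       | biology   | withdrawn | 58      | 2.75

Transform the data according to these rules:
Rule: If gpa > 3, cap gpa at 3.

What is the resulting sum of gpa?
28.79

Step 1: 7 records have gpa > 3
Step 2: These records originally summed to 23.98
Step 3: After capping: 7 × 3 = 21
Step 4: Unaffected records sum: 7.79
Step 5: Final sum = 21 + 7.79 = 28.79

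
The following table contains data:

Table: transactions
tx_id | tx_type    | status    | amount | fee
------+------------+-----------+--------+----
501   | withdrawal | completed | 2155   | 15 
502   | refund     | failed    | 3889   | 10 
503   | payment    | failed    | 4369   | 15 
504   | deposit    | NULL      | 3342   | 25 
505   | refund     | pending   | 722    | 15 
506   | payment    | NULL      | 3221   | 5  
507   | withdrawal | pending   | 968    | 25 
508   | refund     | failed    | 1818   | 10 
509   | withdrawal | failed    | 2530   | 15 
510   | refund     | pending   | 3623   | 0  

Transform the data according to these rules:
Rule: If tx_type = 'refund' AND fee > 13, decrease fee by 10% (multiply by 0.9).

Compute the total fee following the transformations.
133.5

Step 1: Find records where tx_type = 'refund' AND fee > 13
Step 2: 1 records match, summing to 15
Step 3: After multiplier: 15 × 0.9 = 13.5
Step 4: Unaffected records sum: 120
Step 5: Final sum = 13.5 + 120 = 133.5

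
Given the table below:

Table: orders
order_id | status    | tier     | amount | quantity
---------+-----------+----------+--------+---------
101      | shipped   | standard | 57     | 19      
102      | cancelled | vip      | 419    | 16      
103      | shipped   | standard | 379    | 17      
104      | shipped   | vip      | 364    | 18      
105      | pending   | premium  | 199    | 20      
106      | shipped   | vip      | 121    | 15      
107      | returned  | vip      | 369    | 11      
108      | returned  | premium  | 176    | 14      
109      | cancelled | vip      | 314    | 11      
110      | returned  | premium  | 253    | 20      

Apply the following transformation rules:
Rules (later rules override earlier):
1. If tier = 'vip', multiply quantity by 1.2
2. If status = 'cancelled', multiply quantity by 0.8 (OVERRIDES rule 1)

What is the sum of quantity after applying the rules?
164.4

Step 1: Rule 2 takes priority for records with status = 'cancelled'
  - 2 records: 27 × 0.8 = 21.6
Step 2: Rule 1 applies to remaining records with tier = 'vip'
  - 3 records: 44 × 1.2 = 52.8
Step 3: Other records unchanged: 90
Step 4: Final sum = 21.6 + 52.8 + 90 = 164.4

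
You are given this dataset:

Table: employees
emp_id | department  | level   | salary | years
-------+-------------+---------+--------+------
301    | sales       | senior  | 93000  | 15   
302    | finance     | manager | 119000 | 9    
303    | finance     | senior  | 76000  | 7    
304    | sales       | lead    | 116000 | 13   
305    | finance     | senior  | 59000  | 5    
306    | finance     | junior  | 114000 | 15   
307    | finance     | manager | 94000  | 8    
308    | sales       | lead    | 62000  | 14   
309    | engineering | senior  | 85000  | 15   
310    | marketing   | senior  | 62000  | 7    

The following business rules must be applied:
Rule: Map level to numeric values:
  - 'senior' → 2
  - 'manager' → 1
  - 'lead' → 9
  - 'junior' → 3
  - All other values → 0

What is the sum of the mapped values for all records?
33

Step 1: Apply mapping to each record
Step 2: Count by status:
  'senior': 5 records × 2 = 10
  'manager': 2 records × 1 = 2
  'lead': 2 records × 9 = 18
  'junior': 1 records × 3 = 3
Step 3: Sum all mapped values = 33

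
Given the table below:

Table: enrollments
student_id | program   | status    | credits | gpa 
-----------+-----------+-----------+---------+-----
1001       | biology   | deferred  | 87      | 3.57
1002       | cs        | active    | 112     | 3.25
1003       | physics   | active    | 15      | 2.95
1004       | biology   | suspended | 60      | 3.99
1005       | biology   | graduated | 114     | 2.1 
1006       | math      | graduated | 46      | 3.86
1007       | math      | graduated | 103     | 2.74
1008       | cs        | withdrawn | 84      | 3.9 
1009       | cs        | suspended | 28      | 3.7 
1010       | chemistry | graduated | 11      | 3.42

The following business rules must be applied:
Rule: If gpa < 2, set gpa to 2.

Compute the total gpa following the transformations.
33.48

Step 1: 0 records have gpa < 2
Step 2: These records originally summed to 0
Step 3: After setting to minimum: 0 × 2 = 0
Step 4: Unaffected records sum: 33.48
Step 5: Final sum = 0 + 33.48 = 33.48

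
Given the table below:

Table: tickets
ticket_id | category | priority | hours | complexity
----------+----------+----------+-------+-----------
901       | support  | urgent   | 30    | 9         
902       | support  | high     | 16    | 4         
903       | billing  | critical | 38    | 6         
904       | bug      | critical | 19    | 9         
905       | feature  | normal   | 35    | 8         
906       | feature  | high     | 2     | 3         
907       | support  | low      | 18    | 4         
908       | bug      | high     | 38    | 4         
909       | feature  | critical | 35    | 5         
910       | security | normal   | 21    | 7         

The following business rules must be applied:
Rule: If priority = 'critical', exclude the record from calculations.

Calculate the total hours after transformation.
160

Step 1: Identify records where priority = 'critical'
Step 2: The excluded records sum to 92
Step 3: Original total hours = 252
Step 4: Remaining total = 252 - 92 = 160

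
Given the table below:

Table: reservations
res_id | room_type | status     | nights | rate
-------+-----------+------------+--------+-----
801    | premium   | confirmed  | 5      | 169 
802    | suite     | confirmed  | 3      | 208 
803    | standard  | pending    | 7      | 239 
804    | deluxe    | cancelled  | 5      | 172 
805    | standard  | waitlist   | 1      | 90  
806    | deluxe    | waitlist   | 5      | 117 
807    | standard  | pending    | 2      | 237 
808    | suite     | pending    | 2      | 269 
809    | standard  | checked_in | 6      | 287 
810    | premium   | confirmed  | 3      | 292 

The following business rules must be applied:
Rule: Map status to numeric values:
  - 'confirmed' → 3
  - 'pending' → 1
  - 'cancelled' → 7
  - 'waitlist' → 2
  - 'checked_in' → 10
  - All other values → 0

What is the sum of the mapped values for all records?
33

Step 1: Apply mapping to each record
Step 2: Count by status:
  'confirmed': 3 records × 3 = 9
  'pending': 3 records × 1 = 3
  'cancelled': 1 records × 7 = 7
  'waitlist': 2 records × 2 = 4
  'checked_in': 1 records × 10 = 10
Step 3: Sum all mapped values = 33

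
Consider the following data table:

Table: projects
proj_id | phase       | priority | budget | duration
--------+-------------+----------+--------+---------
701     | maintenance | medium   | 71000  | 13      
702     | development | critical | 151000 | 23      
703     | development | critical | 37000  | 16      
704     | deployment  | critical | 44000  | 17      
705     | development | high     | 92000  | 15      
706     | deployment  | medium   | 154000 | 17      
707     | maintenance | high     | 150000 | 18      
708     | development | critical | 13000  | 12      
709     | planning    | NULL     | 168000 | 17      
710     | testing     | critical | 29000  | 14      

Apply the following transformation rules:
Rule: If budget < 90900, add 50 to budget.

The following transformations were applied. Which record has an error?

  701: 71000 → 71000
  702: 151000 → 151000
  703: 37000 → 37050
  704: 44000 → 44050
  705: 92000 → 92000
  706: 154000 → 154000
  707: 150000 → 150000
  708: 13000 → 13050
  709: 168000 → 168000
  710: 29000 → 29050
Record 701 has an error. The correct transformed value should be 71050, not 71000.

Step 1: Check each record against the rule
Step 2: Record 701 has budget = 71000
Step 3: Since 71000 < 90900, the bonus should have been applied
Step 4: Correct value = 71050, but claimed value = 71000
Conclusion: Record 701 has the error.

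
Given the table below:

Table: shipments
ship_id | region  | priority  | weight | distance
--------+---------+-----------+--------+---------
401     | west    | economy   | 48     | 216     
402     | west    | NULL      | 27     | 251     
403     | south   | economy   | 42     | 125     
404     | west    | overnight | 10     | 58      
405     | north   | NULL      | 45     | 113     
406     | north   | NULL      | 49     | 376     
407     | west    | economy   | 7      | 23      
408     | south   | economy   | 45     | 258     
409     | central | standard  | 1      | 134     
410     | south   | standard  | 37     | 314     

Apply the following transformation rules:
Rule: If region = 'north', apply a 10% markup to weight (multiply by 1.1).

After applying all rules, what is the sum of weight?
320.4

Step 1: Records with region = 'north' have total weight = 94
Step 2: Apply multiplier: 94 × 1.1 = 103.4
Step 3: Other records total: 217
Step 4: Final sum = 103.4 + 217 = 320.4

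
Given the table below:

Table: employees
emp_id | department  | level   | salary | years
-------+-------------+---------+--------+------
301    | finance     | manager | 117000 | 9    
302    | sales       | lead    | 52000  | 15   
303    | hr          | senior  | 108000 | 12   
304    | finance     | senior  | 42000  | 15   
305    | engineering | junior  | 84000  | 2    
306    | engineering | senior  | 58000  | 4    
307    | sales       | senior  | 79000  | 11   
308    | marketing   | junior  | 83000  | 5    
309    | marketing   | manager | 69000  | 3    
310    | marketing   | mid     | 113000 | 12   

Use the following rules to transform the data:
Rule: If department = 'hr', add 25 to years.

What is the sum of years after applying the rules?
113

Step 1: Count records where department = 'hr': 1
Step 2: Total bonus added: 1 × 25 = 25
Step 3: Original sum of years: 88
Step 4: Final sum = 88 + 25 = 113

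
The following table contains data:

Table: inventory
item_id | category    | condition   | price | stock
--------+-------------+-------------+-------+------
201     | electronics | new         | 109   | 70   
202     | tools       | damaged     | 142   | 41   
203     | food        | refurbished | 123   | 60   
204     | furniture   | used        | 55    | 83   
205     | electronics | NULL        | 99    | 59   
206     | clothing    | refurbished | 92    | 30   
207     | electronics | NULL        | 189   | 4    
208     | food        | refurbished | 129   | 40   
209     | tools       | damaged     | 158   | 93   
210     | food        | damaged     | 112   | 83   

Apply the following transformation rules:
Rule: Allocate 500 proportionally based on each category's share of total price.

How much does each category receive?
clothing: 38.08, electronics: 164.32, food: 150.66, furniture: 22.76, tools: 124.17

Step 1: Calculate total price = 1208
Step 2: Calculate each category's proportion:
  clothing: 92/1208 = 7.62% → 38.08
  electronics: 397/1208 = 32.86% → 164.32
  food: 364/1208 = 30.13% → 150.66
  furniture: 55/1208 = 4.55% → 22.76
  tools: 300/1208 = 24.83% → 124.17
Step 3: Verify: sum of allocations ≈ 500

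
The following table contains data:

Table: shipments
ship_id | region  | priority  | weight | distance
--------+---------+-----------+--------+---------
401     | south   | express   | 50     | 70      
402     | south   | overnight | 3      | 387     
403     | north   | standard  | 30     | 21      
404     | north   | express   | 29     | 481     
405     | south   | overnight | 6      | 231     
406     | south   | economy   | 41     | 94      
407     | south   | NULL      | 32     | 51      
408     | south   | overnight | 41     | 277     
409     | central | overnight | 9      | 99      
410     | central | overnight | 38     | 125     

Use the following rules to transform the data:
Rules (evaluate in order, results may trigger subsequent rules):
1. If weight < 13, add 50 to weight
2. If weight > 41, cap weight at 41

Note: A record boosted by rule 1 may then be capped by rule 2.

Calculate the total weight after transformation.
375

Step 1: Apply rule 1 to records with weight < 13
  - 3 records get bonus of 50
  - Of these, 3 records then exceed 41 and get capped
Step 2: Apply rule 2 to records with weight > 41
  - 1 records (original) are capped
Step 3: Calculate final sum = 375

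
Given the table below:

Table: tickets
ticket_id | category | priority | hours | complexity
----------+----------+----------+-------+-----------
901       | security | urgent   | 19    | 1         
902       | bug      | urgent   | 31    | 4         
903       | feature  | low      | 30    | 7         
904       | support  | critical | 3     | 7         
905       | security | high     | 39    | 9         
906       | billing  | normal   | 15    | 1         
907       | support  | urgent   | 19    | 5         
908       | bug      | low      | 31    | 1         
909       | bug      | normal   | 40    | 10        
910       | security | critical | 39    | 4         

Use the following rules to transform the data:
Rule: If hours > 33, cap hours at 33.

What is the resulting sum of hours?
247

Step 1: 3 records have hours > 33
Step 2: These records originally summed to 118
Step 3: After capping: 3 × 33 = 99
Step 4: Unaffected records sum: 148
Step 5: Final sum = 99 + 148 = 247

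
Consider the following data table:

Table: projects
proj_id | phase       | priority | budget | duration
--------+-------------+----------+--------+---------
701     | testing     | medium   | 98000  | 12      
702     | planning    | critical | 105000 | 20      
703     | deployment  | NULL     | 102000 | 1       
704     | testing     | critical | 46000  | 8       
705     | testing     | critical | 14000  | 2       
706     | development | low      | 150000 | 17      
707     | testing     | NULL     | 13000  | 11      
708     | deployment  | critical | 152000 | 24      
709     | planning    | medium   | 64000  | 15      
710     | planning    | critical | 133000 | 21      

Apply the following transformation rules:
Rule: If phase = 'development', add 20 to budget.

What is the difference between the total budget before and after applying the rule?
20

Step 1: Original sum of budget = 877000
Step 2: 1 records have phase = 'development'
Step 3: Each affected record changes by 20
Step 4: Total change = 1 × 20 = 20
Step 5: New sum = 877000 + 20 = 877020
Step 6: Difference = |877020 - 877000| = 20
        (Sum increased by 20)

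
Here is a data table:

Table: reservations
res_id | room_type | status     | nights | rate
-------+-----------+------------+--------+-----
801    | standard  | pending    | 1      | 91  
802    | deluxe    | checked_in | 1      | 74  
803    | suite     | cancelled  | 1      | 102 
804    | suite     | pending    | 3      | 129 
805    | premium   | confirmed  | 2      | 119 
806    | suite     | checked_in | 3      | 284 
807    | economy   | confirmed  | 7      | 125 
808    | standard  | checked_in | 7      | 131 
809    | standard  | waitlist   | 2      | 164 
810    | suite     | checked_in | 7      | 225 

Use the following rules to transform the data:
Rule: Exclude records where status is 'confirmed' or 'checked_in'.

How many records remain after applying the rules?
4

Step 1: Count records to exclude
  - 2 (confirmed) + 4 (checked_in) = 6 records
Step 2: Total records: 10
Step 3: Remaining = 10 - 6 = 4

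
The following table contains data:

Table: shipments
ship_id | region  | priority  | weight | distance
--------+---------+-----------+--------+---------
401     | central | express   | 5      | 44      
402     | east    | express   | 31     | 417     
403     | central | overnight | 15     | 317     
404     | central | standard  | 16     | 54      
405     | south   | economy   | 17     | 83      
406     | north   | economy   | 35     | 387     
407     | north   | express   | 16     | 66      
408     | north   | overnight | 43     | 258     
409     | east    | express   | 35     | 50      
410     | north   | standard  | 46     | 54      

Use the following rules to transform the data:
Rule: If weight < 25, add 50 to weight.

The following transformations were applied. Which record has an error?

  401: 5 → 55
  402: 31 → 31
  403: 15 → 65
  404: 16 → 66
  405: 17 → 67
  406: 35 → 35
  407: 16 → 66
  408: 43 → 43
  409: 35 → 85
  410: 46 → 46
Record 409 has an error. The correct transformed value should be 35, not 85.

Step 1: Check each record against the rule
Step 2: Record 409 has weight = 35
Step 3: Since 35 >= 25, the bonus should not have been applied
Step 4: Correct value = 35, but claimed value = 85
Conclusion: Record 409 has the error.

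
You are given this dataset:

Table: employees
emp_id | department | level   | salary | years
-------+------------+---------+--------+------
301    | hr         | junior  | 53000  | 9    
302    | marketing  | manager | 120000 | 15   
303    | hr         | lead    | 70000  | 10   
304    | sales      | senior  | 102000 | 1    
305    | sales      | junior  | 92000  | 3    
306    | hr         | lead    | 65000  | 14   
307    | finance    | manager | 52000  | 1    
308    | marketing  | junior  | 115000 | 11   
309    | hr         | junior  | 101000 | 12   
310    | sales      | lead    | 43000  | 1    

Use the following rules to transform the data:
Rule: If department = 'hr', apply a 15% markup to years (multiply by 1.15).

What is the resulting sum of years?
83.75

Step 1: Records with department = 'hr' have total years = 45
Step 2: Apply multiplier: 45 × 1.15 = 51.75
Step 3: Other records total: 32
Step 4: Final sum = 51.75 + 32 = 83.75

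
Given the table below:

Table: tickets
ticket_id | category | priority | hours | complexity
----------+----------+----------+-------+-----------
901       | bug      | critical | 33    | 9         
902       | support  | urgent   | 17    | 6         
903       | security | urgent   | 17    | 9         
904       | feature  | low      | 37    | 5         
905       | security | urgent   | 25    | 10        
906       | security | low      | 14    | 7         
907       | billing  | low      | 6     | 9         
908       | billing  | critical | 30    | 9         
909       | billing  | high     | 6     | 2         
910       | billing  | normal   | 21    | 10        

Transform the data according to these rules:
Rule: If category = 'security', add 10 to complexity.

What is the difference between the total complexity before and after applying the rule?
30

Step 1: Original sum of complexity = 76
Step 2: 3 records have category = 'security'
Step 3: Each affected record changes by 10
Step 4: Total change = 3 × 10 = 30
Step 5: New sum = 76 + 30 = 106
Step 6: Difference = |106 - 76| = 30
        (Sum increased by 30)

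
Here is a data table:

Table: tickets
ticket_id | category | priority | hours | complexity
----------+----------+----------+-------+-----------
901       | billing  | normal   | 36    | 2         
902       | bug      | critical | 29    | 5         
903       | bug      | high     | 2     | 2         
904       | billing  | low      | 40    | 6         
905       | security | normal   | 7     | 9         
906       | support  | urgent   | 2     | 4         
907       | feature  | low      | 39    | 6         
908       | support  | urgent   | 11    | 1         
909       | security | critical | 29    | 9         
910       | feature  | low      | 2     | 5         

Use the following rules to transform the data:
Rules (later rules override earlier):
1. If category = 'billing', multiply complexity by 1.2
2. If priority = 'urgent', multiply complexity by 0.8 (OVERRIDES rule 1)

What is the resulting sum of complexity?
49.6

Step 1: Rule 2 takes priority for records with priority = 'urgent'
  - 2 records: 5 × 0.8 = 4.0
Step 2: Rule 1 applies to remaining records with category = 'billing'
  - 2 records: 8 × 1.2 = 9.6
Step 3: Other records unchanged: 36
Step 4: Final sum = 4.0 + 9.6 + 36 = 49.6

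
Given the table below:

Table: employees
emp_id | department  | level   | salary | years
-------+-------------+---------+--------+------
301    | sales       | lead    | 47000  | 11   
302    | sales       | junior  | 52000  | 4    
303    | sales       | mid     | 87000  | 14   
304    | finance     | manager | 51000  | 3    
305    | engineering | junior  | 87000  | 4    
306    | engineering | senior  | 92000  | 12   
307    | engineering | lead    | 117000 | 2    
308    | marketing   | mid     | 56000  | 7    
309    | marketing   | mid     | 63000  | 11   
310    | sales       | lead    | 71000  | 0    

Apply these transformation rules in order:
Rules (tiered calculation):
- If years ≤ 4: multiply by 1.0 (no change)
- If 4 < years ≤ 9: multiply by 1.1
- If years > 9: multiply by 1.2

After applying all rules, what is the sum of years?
78.3

Step 1: Tier 1 (years ≤ 4): 5 records, sum = 13 × 1.0 = 13.0
Step 2: Tier 2 (4 < years ≤ 9): 1 records, sum = 7 × 1.1 = 7.7
Step 3: Tier 3 (years > 9): 4 records, sum = 48 × 1.2 = 57.6
Step 4: Final sum = 13.0 + 7.7 + 57.6 = 78.3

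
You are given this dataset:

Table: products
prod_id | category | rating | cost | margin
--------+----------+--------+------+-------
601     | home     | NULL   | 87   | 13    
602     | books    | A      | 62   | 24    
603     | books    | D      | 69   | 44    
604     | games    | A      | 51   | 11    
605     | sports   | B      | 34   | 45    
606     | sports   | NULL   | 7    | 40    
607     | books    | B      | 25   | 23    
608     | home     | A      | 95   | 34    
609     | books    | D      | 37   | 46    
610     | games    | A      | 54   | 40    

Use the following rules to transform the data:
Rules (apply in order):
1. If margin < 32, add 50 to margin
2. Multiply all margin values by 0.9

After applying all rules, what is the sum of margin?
468.0

Step 1: Apply Rule 1 - Add 50 to records with margin < 32
  - 4 records affected: 71 + (4 × 50) = 271
  - Unaffected records: 249
  - Sum after Rule 1: 520
Step 2: Apply Rule 2 - Multiply all by 0.9
  - 520 × 0.9 = 468.0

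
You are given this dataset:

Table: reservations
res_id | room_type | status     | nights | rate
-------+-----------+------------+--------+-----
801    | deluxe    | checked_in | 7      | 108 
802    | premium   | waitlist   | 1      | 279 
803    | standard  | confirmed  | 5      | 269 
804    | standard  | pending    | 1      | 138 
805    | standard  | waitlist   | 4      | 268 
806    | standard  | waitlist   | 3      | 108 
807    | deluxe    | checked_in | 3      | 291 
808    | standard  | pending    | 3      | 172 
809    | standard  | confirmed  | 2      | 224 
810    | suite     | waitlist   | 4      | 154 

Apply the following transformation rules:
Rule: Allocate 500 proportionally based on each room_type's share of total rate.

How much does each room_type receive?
deluxe: 99.2, premium: 69.37, standard: 293.14, suite: 38.29

Step 1: Calculate total rate = 2011
Step 2: Calculate each room_type's proportion:
  deluxe: 399/2011 = 19.84% → 99.2
  premium: 279/2011 = 13.87% → 69.37
  standard: 1179/2011 = 58.63% → 293.14
  suite: 154/2011 = 7.66% → 38.29
Step 3: Verify: sum of allocations ≈ 500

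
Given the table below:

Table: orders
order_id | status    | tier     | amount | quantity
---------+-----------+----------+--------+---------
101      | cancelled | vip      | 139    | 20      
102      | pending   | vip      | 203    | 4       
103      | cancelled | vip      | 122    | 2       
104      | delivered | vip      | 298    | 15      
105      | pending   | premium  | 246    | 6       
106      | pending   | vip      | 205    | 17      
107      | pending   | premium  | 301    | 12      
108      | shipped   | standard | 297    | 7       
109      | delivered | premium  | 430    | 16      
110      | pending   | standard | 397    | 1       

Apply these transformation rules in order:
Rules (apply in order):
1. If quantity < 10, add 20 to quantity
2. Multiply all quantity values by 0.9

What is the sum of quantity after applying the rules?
180.0

Step 1: Apply Rule 1 - Add 20 to records with quantity < 10
  - 5 records affected: 20 + (5 × 20) = 120
  - Unaffected records: 80
  - Sum after Rule 1: 200
Step 2: Apply Rule 2 - Multiply all by 0.9
  - 200 × 0.9 = 180.0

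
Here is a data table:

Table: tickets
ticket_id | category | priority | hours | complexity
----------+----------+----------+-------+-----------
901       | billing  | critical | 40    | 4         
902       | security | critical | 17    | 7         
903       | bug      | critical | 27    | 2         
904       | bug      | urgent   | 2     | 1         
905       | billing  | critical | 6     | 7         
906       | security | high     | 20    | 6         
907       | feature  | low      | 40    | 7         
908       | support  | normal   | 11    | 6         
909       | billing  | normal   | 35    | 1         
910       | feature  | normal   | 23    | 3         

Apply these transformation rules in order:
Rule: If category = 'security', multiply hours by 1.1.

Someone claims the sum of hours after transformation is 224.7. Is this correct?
Yes, the result is correct.

Step 1: Calculate the correct sum after transformation
Step 2: Apply multiplier 1.1 to records where category = 'security'
Step 3: Correct result = 224.7
Step 4: Claimed result = 224.7
Step 5: 224.7 = 224.7 ✓
Conclusion: The claimed result is correct.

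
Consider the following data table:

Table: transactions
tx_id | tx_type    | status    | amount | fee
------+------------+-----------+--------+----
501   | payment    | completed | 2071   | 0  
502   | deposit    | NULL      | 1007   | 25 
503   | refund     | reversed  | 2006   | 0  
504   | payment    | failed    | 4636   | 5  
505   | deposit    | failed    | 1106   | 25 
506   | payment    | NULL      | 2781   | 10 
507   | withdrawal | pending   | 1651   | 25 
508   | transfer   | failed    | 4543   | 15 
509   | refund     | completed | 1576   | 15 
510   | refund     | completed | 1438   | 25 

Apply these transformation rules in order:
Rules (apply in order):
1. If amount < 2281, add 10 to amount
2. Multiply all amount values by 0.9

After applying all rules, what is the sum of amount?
20596.5

Step 1: Apply Rule 1 - Add 10 to records with amount < 2281
  - 7 records affected: 10855 + (7 × 10) = 10925
  - Unaffected records: 11960
  - Sum after Rule 1: 22885
Step 2: Apply Rule 2 - Multiply all by 0.9
  - 22885 × 0.9 = 20596.5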